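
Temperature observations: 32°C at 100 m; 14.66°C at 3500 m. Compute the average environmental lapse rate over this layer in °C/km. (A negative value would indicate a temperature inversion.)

Γ = −ΔT/Δz = (32 − 14.66) / (3500 − 100) m
  = 17.34°C / 3.4 km = 5.1°C/km

5.1°C/km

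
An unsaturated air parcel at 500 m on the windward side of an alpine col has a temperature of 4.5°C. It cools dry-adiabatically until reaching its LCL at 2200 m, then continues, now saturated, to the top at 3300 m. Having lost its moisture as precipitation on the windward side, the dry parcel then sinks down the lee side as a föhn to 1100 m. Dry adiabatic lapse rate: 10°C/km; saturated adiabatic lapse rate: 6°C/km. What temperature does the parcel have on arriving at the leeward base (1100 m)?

2.9°C

Dry to 2200 m: -10 × 1.7 km = -17°C, so T = -12.5°C.
Saturated to 3300 m: -6 × 1.1 km = -6.6°C, so T = -19.1°C.
Dry descent to 1100 m: +10 × 2.2 km = +22°C, so T = 2.9°C.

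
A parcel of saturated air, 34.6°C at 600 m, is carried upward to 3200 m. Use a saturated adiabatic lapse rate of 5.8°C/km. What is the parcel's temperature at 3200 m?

Saturated adiabatic to 3200 m: -5.8 × 2.6 km = -15.08°C, so T = 19.52°C.

19.52°C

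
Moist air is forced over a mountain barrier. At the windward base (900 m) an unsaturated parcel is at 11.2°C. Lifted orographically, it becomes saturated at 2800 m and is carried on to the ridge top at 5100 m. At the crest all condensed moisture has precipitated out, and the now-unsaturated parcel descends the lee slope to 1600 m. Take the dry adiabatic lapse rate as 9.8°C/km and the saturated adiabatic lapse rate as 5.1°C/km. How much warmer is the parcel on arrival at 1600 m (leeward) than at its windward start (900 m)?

+3.95°C

900 → 2800 m (dry, 9.8°C/km): ΔT = -9.8 × 1.9 = -18.62°C → T = -7.42°C
2800 → 5100 m (saturated, 5.1°C/km): ΔT = -5.1 × 2.3 = -11.73°C → T = -19.15°C
5100 → 1600 m (dry descent, 9.8°C/km): ΔT = +9.8 × 3.5 = +34.3°C → T = 15.15°C
Net change vs windward start: 15.15 − 11.2 = +3.95°C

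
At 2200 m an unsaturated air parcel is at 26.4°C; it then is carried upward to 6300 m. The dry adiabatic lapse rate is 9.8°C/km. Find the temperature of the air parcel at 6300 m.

Dry adiabatic to 6300 m: -9.8 × 4.1 km = -40.18°C, so T = -13.78°C.

-13.78°C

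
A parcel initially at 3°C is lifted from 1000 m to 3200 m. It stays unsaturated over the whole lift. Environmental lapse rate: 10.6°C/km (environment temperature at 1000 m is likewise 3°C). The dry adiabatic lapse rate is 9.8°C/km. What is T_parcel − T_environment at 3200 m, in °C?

+1.76°C (parcel warmer than environment)

Parcel:
  1000–3200 m, dry: Δz = 2.2 km ⇒ ΔT = -21.56°C; T = -18.56°C
Environment:
  1000–3200 m, environment: Δz = 2.2 km ⇒ ΔT = -23.32°C; T = -20.32°C
T_parcel − T_env = -18.56 − (-20.32) = +1.76°C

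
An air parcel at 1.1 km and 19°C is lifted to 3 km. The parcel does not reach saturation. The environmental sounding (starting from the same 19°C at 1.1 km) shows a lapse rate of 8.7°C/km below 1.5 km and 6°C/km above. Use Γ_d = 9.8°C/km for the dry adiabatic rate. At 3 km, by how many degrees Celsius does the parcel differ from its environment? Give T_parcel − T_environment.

-6.14°C (parcel cooler than environment)

Parcel:
  1100–3000 m, dry: Δz = 1.9 km ⇒ ΔT = -18.62°C; T = 0.38°C
Environment:
  1100–1500 m, environment, lower layer: Δz = 0.4 km ⇒ ΔT = -3.48°C; T = 15.52°C
  1500–3000 m, environment, upper layer: Δz = 1.5 km ⇒ ΔT = -9°C; T = 6.52°C
T_parcel − T_env = 0.38 − 6.52 = -6.14°C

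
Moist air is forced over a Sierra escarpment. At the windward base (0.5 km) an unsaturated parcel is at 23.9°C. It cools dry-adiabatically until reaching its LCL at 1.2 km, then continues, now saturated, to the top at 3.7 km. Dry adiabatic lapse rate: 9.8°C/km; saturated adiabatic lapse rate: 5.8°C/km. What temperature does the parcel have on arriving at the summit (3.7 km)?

2.54°C

500–1200 m, dry: Δz = 0.7 km ⇒ ΔT = -6.86°C; T = 17.04°C
1200–3700 m, saturated: Δz = 2.5 km ⇒ ΔT = -14.5°C; T = 2.54°C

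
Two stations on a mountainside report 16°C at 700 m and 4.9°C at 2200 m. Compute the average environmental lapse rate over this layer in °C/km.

7.4°C/km

Γ = −ΔT/Δz = (16 − 4.9) / (2200 − 700) m
  = 11.1°C / 1.5 km = 7.4°C/km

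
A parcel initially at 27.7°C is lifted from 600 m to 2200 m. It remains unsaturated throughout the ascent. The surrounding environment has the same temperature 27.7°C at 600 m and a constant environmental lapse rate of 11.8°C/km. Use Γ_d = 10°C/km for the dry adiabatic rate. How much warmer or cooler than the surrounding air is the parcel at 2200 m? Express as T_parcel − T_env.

Parcel:
  600 → 2200 m (dry, 10°C/km): ΔT = -10 × 1.6 = -16°C → T = 11.7°C
Environment:
  600 → 2200 m (environment, 11.8°C/km): ΔT = -11.8 × 1.6 = -18.88°C → T = 8.82°C
T_parcel − T_env = 11.7 − 8.82 = +2.88°C

+2.88°C (parcel warmer than environment)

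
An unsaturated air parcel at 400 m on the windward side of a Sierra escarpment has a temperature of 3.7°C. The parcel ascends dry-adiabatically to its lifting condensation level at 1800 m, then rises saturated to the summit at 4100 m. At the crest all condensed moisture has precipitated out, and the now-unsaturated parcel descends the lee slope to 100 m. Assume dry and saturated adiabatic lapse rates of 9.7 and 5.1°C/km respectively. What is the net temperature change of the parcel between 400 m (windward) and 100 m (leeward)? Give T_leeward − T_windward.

Dry to 1800 m: -9.7 × 1.4 km = -13.58°C, so T = -9.88°C.
Saturated to 4100 m: -5.1 × 2.3 km = -11.73°C, so T = -21.61°C.
Dry descent to 100 m: +9.7 × 4 km = +38.8°C, so T = 17.19°C.
Net change vs windward start: 17.19 − 3.7 = +13.49°C

+13.49°C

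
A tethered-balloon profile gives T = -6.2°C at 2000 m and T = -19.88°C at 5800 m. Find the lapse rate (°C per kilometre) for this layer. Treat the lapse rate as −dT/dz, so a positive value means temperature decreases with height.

3.6°C/km

Γ = −ΔT/Δz = (-6.2 − (-19.88)) / (5800 − 2000) m
  = 13.68°C / 3.8 km = 3.6°C/km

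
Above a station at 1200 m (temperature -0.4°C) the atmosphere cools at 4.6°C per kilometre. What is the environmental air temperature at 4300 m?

-14.66°C

Environmental to 4300 m: -4.6 × 3.1 km = -14.26°C, so T = -14.66°C.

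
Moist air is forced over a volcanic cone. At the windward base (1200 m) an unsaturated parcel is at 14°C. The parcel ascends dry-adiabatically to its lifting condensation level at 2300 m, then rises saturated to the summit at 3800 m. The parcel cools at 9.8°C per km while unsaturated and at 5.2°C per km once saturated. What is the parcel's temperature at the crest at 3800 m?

-4.58°C

From 1200 m to 2300 m (dry): cools by 9.8 × 1.1 = 10.78°C, giving 3.22°C.
From 2300 m to 3800 m (saturated): cools by 5.2 × 1.5 = 7.8°C, giving -4.58°C.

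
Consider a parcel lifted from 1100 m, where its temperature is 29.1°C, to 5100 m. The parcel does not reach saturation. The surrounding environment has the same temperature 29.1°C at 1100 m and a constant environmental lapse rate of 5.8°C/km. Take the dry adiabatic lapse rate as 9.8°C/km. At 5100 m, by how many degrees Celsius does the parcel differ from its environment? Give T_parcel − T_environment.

Parcel:
  From 1100 m to 5100 m (dry): cools by 9.8 × 4 = 39.2°C, giving -10.1°C.
Environment:
  From 1100 m to 5100 m (environment): cools by 5.8 × 4 = 23.2°C, giving 5.9°C.
T_parcel − T_env = -10.1 − 5.9 = -16°C

-16°C (parcel cooler than environment)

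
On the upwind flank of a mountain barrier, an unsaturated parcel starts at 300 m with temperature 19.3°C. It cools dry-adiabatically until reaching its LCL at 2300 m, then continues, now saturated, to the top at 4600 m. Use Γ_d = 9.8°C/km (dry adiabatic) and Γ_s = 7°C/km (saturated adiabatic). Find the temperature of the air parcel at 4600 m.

From 300 m to 2300 m (dry): cools by 9.8 × 2 = 19.6°C, giving -0.3°C.
From 2300 m to 4600 m (saturated): cools by 7 × 2.3 = 16.1°C, giving -16.4°C.

-16.4°C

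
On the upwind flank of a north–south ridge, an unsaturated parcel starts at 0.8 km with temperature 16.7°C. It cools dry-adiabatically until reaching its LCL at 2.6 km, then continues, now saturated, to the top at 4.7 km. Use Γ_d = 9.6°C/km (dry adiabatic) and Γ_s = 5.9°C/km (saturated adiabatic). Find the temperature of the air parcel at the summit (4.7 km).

-12.97°C

800–2600 m, dry: Δz = 1.8 km ⇒ ΔT = -17.28°C; T = -0.58°C
2600–4700 m, saturated: Δz = 2.1 km ⇒ ΔT = -12.39°C; T = -12.97°C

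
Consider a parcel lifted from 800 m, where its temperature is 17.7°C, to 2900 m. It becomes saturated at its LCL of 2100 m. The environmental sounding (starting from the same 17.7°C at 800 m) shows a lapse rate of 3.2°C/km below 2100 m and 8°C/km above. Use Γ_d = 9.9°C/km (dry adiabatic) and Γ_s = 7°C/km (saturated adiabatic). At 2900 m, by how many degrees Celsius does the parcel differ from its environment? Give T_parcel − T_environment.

Parcel:
  Dry to 2100 m: -9.9 × 1.3 km = -12.87°C, so T = 4.83°C.
  Saturated to 2900 m: -7 × 0.8 km = -5.6°C, so T = -0.77°C.
Environment:
  Environment, lower layer to 2100 m: -3.2 × 1.3 km = -4.16°C, so T = 13.54°C.
  Environment, upper layer to 2900 m: -8 × 0.8 km = -6.4°C, so T = 7.14°C.
T_parcel − T_env = -0.77 − 7.14 = -7.91°C

-7.91°C (parcel cooler than environment)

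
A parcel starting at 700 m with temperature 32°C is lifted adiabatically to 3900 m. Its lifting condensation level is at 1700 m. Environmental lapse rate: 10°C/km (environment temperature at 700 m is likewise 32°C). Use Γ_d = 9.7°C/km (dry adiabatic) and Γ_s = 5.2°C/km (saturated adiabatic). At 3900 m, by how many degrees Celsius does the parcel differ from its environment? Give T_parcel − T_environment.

Parcel:
  From 700 m to 1700 m (dry): cools by 9.7 × 1 = 9.7°C, giving 22.3°C.
  From 1700 m to 3900 m (saturated): cools by 5.2 × 2.2 = 11.44°C, giving 10.86°C.
Environment:
  From 700 m to 3900 m (environment): cools by 10 × 3.2 = 32°C, giving 0°C.
T_parcel − T_env = 10.86 − 0 = +10.86°C

+10.86°C (parcel warmer than environment)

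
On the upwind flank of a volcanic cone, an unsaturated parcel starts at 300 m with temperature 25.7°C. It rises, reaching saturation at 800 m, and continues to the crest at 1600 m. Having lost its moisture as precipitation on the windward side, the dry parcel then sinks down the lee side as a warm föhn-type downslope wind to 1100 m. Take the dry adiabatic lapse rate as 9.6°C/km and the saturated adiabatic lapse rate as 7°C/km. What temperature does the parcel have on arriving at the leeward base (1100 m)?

20.1°C

Dry to 800 m: -9.6 × 0.5 km = -4.8°C, so T = 20.9°C.
Saturated to 1600 m: -7 × 0.8 km = -5.6°C, so T = 15.3°C.
Dry descent to 1100 m: +9.6 × 0.5 km = +4.8°C, so T = 20.1°C.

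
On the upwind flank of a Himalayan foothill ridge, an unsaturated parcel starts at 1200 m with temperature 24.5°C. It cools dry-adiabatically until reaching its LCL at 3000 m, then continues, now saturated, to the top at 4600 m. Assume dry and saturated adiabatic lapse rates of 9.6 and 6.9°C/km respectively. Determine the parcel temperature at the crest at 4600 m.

1200 → 3000 m (dry, 9.6°C/km): ΔT = -9.6 × 1.8 = -17.28°C → T = 7.22°C
3000 → 4600 m (saturated, 6.9°C/km): ΔT = -6.9 × 1.6 = -11.04°C → T = -3.82°C

-3.82°C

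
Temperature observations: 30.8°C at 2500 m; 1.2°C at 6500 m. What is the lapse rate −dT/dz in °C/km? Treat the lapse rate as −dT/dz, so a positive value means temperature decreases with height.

7.4°C/km

Γ = −ΔT/Δz = (30.8 − 1.2) / (6500 − 2500) m
  = 29.6°C / 4 km = 7.4°C/km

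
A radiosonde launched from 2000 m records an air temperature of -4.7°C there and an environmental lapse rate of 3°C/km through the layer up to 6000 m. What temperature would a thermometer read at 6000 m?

2000–6000 m, environmental: Δz = 4 km ⇒ ΔT = -12°C; T = -16.7°C

-16.7°C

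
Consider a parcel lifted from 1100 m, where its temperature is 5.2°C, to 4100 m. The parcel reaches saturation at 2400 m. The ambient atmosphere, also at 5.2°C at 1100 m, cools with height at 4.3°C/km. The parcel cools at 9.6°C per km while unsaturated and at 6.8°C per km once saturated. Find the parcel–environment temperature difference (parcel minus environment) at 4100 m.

-11.14°C (parcel cooler than environment)

Parcel:
  Dry to 2400 m: -9.6 × 1.3 km = -12.48°C, so T = -7.28°C.
  Saturated to 4100 m: -6.8 × 1.7 km = -11.56°C, so T = -18.84°C.
Environment:
  Environment to 4100 m: -4.3 × 3 km = -12.9°C, so T = -7.7°C.
T_parcel − T_env = -18.84 − (-7.7) = -11.14°C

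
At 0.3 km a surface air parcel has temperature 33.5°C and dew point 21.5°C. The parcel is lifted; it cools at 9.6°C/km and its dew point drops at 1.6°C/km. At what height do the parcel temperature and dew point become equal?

1.8 km

T and T_d converge at 9.6 − 1.6 = 8°C per km
Height above start = (33.5 − 21.5) / 8 = 1.5 km
LCL altitude = 300 m + 1500 m = 1800 m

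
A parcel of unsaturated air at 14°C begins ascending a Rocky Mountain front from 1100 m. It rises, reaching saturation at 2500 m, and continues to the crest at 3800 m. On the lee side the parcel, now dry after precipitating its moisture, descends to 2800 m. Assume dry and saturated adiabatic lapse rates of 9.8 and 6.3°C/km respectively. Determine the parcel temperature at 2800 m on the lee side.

1.89°C

1100–2500 m, dry: Δz = 1.4 km ⇒ ΔT = -13.72°C; T = 0.28°C
2500–3800 m, saturated: Δz = 1.3 km ⇒ ΔT = -8.19°C; T = -7.91°C
3800–2800 m, dry descent: Δz = 1 km ⇒ ΔT = +9.8°C; T = 1.89°C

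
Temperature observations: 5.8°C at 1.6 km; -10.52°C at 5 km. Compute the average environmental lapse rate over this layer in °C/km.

4.8°C/km

Γ = −ΔT/Δz = (5.8 − (-10.52)) / (5000 − 1600) m
  = 16.32°C / 3.4 km = 4.8°C/km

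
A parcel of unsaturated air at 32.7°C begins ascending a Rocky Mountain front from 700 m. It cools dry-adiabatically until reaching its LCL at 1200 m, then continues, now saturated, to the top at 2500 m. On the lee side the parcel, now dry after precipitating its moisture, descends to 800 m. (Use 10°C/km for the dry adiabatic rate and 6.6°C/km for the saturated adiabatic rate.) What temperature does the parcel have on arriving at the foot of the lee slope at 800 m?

700–1200 m, dry: Δz = 0.5 km ⇒ ΔT = -5°C; T = 27.7°C
1200–2500 m, saturated: Δz = 1.3 km ⇒ ΔT = -8.58°C; T = 19.12°C
2500–800 m, dry descent: Δz = 1.7 km ⇒ ΔT = +17°C; T = 36.12°C

36.12°C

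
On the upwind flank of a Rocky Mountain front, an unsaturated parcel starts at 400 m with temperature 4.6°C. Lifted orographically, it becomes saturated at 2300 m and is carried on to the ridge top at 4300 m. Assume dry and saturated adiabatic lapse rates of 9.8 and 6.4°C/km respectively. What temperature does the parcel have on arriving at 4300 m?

From 400 m to 2300 m (dry): cools by 9.8 × 1.9 = 18.62°C, giving -14.02°C.
From 2300 m to 4300 m (saturated): cools by 6.4 × 2 = 12.8°C, giving -26.82°C.

-26.82°C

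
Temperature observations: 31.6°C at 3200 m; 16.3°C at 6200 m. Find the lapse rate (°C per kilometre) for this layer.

5.1°C/km

Γ = −ΔT/Δz = (31.6 − 16.3) / (6200 − 3200) m
  = 15.3°C / 3 km = 5.1°C/km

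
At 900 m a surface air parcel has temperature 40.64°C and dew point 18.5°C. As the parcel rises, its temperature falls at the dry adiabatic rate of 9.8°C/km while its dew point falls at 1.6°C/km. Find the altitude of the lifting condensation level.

T and T_d converge at 9.8 − 1.6 = 8.2°C per km
Height above start = (40.64 − 18.5) / 8.2 = 2.7 km
LCL altitude = 900 m + 2700 m = 3600 m

3600 m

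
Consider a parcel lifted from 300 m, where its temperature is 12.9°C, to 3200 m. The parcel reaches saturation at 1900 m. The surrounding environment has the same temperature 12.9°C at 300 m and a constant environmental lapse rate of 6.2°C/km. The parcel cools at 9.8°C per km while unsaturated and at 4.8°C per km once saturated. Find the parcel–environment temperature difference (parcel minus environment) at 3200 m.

-3.94°C (parcel cooler than environment)

Parcel:
  300 → 1900 m (dry, 9.8°C/km): ΔT = -9.8 × 1.6 = -15.68°C → T = -2.78°C
  1900 → 3200 m (saturated, 4.8°C/km): ΔT = -4.8 × 1.3 = -6.24°C → T = -9.02°C
Environment:
  300 → 3200 m (environment, 6.2°C/km): ΔT = -6.2 × 2.9 = -17.98°C → T = -5.08°C
T_parcel − T_env = -9.02 − (-5.08) = -3.94°C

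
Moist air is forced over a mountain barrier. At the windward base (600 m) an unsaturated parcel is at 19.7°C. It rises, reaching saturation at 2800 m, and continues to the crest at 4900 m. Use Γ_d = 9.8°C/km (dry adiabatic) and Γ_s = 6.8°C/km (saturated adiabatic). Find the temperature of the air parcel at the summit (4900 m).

600–2800 m, dry: Δz = 2.2 km ⇒ ΔT = -21.56°C; T = -1.86°C
2800–4900 m, saturated: Δz = 2.1 km ⇒ ΔT = -14.28°C; T = -16.14°C

-16.14°C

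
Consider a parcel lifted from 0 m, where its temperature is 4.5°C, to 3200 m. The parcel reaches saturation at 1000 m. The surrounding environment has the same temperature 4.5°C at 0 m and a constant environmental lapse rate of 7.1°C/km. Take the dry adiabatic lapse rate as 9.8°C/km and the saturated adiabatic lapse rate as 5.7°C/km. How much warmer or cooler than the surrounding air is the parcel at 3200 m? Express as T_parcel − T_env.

Parcel:
  0 → 1000 m (dry, 9.8°C/km): ΔT = -9.8 × 1 = -9.8°C → T = -5.3°C
  1000 → 3200 m (saturated, 5.7°C/km): ΔT = -5.7 × 2.2 = -12.54°C → T = -17.84°C
Environment:
  0 → 3200 m (environment, 7.1°C/km): ΔT = -7.1 × 3.2 = -22.72°C → T = -18.22°C
T_parcel − T_env = -17.84 − (-18.22) = +0.38°C

+0.38°C (parcel warmer than environment)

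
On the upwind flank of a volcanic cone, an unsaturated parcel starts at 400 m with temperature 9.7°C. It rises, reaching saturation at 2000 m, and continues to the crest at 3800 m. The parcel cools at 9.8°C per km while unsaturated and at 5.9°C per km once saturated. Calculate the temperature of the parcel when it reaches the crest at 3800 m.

-16.6°C

400–2000 m, dry: Δz = 1.6 km ⇒ ΔT = -15.68°C; T = -5.98°C
2000–3800 m, saturated: Δz = 1.8 km ⇒ ΔT = -10.62°C; T = -16.6°C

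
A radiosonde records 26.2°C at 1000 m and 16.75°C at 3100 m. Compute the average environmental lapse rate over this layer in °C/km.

4.5°C/km

Γ = −ΔT/Δz = (26.2 − 16.75) / (3100 − 1000) m
  = 9.45°C / 2.1 km = 4.5°C/km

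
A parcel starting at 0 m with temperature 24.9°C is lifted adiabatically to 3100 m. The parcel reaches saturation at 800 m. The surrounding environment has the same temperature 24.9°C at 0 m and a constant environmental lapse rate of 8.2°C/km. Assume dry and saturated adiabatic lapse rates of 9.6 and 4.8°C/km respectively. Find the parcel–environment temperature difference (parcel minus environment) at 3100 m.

Parcel:
  Dry to 800 m: -9.6 × 0.8 km = -7.68°C, so T = 17.22°C.
  Saturated to 3100 m: -4.8 × 2.3 km = -11.04°C, so T = 6.18°C.
Environment:
  Environment to 3100 m: -8.2 × 3.1 km = -25.42°C, so T = -0.52°C.
T_parcel − T_env = 6.18 − (-0.52) = +6.7°C

+6.7°C (parcel warmer than environment)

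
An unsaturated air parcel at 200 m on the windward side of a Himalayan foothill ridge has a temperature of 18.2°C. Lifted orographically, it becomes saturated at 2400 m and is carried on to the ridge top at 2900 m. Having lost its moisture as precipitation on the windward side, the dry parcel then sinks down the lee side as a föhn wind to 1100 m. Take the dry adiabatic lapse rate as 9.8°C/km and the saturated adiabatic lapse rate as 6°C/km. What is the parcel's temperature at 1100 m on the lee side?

11.28°C

From 200 m to 2400 m (dry): cools by 9.8 × 2.2 = 21.56°C, giving -3.36°C.
From 2400 m to 2900 m (saturated): cools by 6 × 0.5 = 3°C, giving -6.36°C.
From 2900 m to 1100 m (dry descent): warms by 9.8 × 1.8 = 17.64°C, giving 11.28°C.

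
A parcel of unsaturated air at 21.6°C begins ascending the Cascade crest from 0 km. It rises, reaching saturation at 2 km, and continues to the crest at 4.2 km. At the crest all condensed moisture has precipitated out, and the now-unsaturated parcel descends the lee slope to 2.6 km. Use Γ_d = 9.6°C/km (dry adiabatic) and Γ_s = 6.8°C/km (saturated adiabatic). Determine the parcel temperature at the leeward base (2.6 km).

Dry to 2000 m: -9.6 × 2 km = -19.2°C, so T = 2.4°C.
Saturated to 4200 m: -6.8 × 2.2 km = -14.96°C, so T = -12.56°C.
Dry descent to 2600 m: +9.6 × 1.6 km = +15.36°C, so T = 2.8°C.

2.8°C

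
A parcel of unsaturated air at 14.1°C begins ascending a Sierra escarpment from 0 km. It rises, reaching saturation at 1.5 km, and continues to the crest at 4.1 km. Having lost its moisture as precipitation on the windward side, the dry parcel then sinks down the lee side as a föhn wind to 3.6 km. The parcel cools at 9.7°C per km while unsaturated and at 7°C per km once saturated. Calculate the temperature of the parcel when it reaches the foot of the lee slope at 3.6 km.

-13.8°C

From 0 m to 1500 m (dry): cools by 9.7 × 1.5 = 14.55°C, giving -0.45°C.
From 1500 m to 4100 m (saturated): cools by 7 × 2.6 = 18.2°C, giving -18.65°C.
From 4100 m to 3600 m (dry descent): warms by 9.7 × 0.5 = 4.85°C, giving -13.8°C.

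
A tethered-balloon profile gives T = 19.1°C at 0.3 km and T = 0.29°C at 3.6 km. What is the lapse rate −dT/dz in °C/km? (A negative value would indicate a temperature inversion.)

5.7°C/km

Γ = −ΔT/Δz = (19.1 − 0.29) / (3600 − 300) m
  = 18.81°C / 3.3 km = 5.7°C/km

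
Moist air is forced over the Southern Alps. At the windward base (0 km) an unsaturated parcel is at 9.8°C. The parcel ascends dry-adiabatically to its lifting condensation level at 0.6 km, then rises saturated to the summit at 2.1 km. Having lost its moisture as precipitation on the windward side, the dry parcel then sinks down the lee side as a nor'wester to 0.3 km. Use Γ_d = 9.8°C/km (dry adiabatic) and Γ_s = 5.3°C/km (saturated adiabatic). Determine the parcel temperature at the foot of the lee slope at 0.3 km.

13.61°C

Dry to 600 m: -9.8 × 0.6 km = -5.88°C, so T = 3.92°C.
Saturated to 2100 m: -5.3 × 1.5 km = -7.95°C, so T = -4.03°C.
Dry descent to 300 m: +9.8 × 1.8 km = +17.64°C, so T = 13.61°C.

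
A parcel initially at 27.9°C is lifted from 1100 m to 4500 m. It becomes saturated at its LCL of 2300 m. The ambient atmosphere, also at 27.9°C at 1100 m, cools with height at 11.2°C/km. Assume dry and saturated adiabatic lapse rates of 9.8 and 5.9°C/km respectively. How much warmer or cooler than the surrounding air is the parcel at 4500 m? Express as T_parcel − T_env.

+13.34°C (parcel warmer than environment)

Parcel:
  1100–2300 m, dry: Δz = 1.2 km ⇒ ΔT = -11.76°C; T = 16.14°C
  2300–4500 m, saturated: Δz = 2.2 km ⇒ ΔT = -12.98°C; T = 3.16°C
Environment:
  1100–4500 m, environment: Δz = 3.4 km ⇒ ΔT = -38.08°C; T = -10.18°C
T_parcel − T_env = 3.16 − (-10.18) = +13.34°C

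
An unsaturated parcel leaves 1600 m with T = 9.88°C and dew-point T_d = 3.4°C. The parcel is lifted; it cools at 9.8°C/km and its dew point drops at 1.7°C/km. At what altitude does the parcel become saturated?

2400 m

T and T_d converge at 9.8 − 1.7 = 8.1°C per km
Height above start = (9.88 − 3.4) / 8.1 = 0.8 km
LCL altitude = 1600 m + 800 m = 2400 m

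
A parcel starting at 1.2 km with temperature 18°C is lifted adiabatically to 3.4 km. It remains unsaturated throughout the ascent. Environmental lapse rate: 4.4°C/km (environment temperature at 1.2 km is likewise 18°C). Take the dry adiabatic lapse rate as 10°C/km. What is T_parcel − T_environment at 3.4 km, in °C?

Parcel:
  Dry to 3400 m: -10 × 2.2 km = -22°C, so T = -4°C.
Environment:
  Environment to 3400 m: -4.4 × 2.2 km = -9.68°C, so T = 8.32°C.
T_parcel − T_env = -4 − 8.32 = -12.32°C

-12.32°C (parcel cooler than environment)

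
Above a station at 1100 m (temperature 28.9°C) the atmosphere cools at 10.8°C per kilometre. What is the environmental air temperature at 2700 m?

11.62°C

Environmental to 2700 m: -10.8 × 1.6 km = -17.28°C, so T = 11.62°C.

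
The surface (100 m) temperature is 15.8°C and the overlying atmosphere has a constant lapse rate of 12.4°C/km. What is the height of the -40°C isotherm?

4600 m

Height above start = (15.8 − (-40)) / 12.4 = 4.5 km
Altitude = 100 m + 4500 m = 4600 m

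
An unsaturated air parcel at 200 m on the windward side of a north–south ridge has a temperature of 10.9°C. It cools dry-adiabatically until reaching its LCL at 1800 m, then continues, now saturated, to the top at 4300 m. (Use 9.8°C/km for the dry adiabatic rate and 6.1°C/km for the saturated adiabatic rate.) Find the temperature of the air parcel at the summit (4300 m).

Dry to 1800 m: -9.8 × 1.6 km = -15.68°C, so T = -4.78°C.
Saturated to 4300 m: -6.1 × 2.5 km = -15.25°C, so T = -20.03°C.

-20.03°C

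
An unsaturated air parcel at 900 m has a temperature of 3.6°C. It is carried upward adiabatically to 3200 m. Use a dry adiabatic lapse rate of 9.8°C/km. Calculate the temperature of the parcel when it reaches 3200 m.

Dry adiabatic to 3200 m: -9.8 × 2.3 km = -22.54°C, so T = -18.94°C.

-18.94°C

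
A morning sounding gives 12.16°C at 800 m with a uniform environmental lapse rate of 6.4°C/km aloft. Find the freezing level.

Height above start = (12.16 − 0) / 6.4 = 1.9 km
Altitude = 800 m + 1900 m = 2700 m

2700 m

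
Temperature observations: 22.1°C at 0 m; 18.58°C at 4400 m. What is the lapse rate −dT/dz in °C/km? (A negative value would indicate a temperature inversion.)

0.8°C/km

Γ = −ΔT/Δz = (22.1 − 18.58) / (4400 − 0) m
  = 3.52°C / 4.4 km = 0.8°C/km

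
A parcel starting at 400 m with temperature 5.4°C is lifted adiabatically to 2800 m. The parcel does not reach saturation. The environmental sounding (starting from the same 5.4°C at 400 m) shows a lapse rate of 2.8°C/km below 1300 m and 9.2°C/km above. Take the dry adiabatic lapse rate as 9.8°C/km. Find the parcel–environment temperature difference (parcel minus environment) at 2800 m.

-7.2°C (parcel cooler than environment)

Parcel:
  400 → 2800 m (dry, 9.8°C/km): ΔT = -9.8 × 2.4 = -23.52°C → T = -18.12°C
Environment:
  400 → 1300 m (environment, lower layer, 2.8°C/km): ΔT = -2.8 × 0.9 = -2.52°C → T = 2.88°C
  1300 → 2800 m (environment, upper layer, 9.2°C/km): ΔT = -9.2 × 1.5 = -13.8°C → T = -10.92°C
T_parcel − T_env = -18.12 − (-10.92) = -7.2°C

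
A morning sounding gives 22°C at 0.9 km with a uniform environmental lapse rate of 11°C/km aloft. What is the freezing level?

2.9 km

Height above start = (22 − 0) / 11 = 2 km
Altitude = 900 m + 2000 m = 2900 m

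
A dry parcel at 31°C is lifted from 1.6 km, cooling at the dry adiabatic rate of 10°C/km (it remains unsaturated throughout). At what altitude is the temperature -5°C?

5.2 km

Height above start = (31 − (-5)) / 10 = 3.6 km
Altitude = 1600 m + 3600 m = 5200 m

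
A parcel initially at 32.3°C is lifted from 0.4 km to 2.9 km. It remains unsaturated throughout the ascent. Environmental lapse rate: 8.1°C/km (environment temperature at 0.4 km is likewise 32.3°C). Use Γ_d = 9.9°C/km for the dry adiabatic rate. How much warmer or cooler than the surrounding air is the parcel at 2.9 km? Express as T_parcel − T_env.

Parcel:
  400–2900 m, dry: Δz = 2.5 km ⇒ ΔT = -24.75°C; T = 7.55°C
Environment:
  400–2900 m, environment: Δz = 2.5 km ⇒ ΔT = -20.25°C; T = 12.05°C
T_parcel − T_env = 7.55 − 12.05 = -4.5°C

-4.5°C (parcel cooler than environment)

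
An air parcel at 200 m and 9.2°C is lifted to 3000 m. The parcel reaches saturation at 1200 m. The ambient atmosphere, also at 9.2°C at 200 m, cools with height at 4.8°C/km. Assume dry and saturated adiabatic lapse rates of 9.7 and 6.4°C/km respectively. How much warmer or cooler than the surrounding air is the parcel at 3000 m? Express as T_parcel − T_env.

-7.78°C (parcel cooler than environment)

Parcel:
  From 200 m to 1200 m (dry): cools by 9.7 × 1 = 9.7°C, giving -0.5°C.
  From 1200 m to 3000 m (saturated): cools by 6.4 × 1.8 = 11.52°C, giving -12.02°C.
Environment:
  From 200 m to 3000 m (environment): cools by 4.8 × 2.8 = 13.44°C, giving -4.24°C.
T_parcel − T_env = -12.02 − (-4.24) = -7.78°C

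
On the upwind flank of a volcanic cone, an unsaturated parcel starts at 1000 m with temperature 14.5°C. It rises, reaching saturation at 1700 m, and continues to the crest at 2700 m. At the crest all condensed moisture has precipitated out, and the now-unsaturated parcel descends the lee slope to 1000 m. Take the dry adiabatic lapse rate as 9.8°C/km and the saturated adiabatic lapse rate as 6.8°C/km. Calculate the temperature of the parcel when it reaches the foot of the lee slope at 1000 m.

17.5°C

1000 → 1700 m (dry, 9.8°C/km): ΔT = -9.8 × 0.7 = -6.86°C → T = 7.64°C
1700 → 2700 m (saturated, 6.8°C/km): ΔT = -6.8 × 1 = -6.8°C → T = 0.84°C
2700 → 1000 m (dry descent, 9.8°C/km): ΔT = +9.8 × 1.7 = +16.66°C → T = 17.5°C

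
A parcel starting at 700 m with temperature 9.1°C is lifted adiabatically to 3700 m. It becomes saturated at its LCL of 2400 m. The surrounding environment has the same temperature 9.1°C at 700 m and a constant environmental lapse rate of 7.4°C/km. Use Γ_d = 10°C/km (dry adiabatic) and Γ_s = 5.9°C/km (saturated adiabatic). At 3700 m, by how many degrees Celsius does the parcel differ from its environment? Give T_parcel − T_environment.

-2.47°C (parcel cooler than environment)

Parcel:
  700 → 2400 m (dry, 10°C/km): ΔT = -10 × 1.7 = -17°C → T = -7.9°C
  2400 → 3700 m (saturated, 5.9°C/km): ΔT = -5.9 × 1.3 = -7.67°C → T = -15.57°C
Environment:
  700 → 3700 m (environment, 7.4°C/km): ΔT = -7.4 × 3 = -22.2°C → T = -13.1°C
T_parcel − T_env = -15.57 − (-13.1) = -2.47°C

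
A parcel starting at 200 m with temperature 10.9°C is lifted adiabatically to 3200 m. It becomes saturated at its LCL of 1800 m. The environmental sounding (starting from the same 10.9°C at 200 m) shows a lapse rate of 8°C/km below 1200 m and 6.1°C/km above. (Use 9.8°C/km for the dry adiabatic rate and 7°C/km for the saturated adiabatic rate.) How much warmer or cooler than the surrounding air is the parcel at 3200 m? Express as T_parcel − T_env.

Parcel:
  From 200 m to 1800 m (dry): cools by 9.8 × 1.6 = 15.68°C, giving -4.78°C.
  From 1800 m to 3200 m (saturated): cools by 7 × 1.4 = 9.8°C, giving -14.58°C.
Environment:
  From 200 m to 1200 m (environment, lower layer): cools by 8 × 1 = 8°C, giving 2.9°C.
  From 1200 m to 3200 m (environment, upper layer): cools by 6.1 × 2 = 12.2°C, giving -9.3°C.
T_parcel − T_env = -14.58 − (-9.3) = -5.28°C

-5.28°C (parcel cooler than environment)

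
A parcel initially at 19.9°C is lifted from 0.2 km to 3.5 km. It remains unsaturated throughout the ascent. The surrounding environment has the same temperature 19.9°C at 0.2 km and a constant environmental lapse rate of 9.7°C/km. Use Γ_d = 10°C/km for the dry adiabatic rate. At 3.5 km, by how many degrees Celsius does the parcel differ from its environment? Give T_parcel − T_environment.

Parcel:
  200 → 3500 m (dry, 10°C/km): ΔT = -10 × 3.3 = -33°C → T = -13.1°C
Environment:
  200 → 3500 m (environment, 9.7°C/km): ΔT = -9.7 × 3.3 = -32.01°C → T = -12.11°C
T_parcel − T_env = -13.1 − (-12.11) = -0.99°C

-0.99°C (parcel cooler than environment)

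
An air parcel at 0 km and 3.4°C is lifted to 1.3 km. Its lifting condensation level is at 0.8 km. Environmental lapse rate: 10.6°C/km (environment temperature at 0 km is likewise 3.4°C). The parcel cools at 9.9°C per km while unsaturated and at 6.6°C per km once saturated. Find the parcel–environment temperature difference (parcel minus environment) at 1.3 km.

+2.56°C (parcel warmer than environment)

Parcel:
  From 0 m to 800 m (dry): cools by 9.9 × 0.8 = 7.92°C, giving -4.52°C.
  From 800 m to 1300 m (saturated): cools by 6.6 × 0.5 = 3.3°C, giving -7.82°C.
Environment:
  From 0 m to 1300 m (environment): cools by 10.6 × 1.3 = 13.78°C, giving -10.38°C.
T_parcel − T_env = -7.82 − (-10.38) = +2.56°C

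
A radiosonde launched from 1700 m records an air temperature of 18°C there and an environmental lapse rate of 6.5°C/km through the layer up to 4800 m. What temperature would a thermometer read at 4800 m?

1700–4800 m, environmental: Δz = 3.1 km ⇒ ΔT = -20.15°C; T = -2.15°C

-2.15°C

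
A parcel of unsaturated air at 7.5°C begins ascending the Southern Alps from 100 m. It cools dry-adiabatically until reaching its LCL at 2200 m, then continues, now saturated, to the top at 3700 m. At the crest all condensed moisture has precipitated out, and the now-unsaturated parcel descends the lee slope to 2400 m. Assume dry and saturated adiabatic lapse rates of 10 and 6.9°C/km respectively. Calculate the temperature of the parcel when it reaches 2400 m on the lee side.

-10.85°C

100 → 2200 m (dry, 10°C/km): ΔT = -10 × 2.1 = -21°C → T = -13.5°C
2200 → 3700 m (saturated, 6.9°C/km): ΔT = -6.9 × 1.5 = -10.35°C → T = -23.85°C
3700 → 2400 m (dry descent, 10°C/km): ΔT = +10 × 1.3 = +13°C → T = -10.85°C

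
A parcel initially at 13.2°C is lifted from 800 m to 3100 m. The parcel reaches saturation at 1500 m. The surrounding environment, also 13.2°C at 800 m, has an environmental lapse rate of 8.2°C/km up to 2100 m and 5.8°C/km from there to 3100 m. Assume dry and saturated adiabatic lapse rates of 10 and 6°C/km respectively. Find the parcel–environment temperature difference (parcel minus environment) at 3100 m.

-0.14°C (parcel cooler than environment)

Parcel:
  Dry to 1500 m: -10 × 0.7 km = -7°C, so T = 6.2°C.
  Saturated to 3100 m: -6 × 1.6 km = -9.6°C, so T = -3.4°C.
Environment:
  Environment, lower layer to 2100 m: -8.2 × 1.3 km = -10.66°C, so T = 2.54°C.
  Environment, upper layer to 3100 m: -5.8 × 1 km = -5.8°C, so T = -3.26°C.
T_parcel − T_env = -3.4 − (-3.26) = -0.14°C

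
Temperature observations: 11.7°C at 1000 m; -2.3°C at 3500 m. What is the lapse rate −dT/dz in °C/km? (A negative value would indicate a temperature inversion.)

Γ = −ΔT/Δz = (11.7 − (-2.3)) / (3500 − 1000) m
  = 14°C / 2.5 km = 5.6°C/km

5.6°C/km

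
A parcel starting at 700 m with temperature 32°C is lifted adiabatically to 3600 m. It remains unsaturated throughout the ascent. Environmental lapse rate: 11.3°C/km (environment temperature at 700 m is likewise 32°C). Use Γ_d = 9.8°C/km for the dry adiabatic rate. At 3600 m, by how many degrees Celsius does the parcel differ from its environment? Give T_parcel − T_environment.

Parcel:
  Dry to 3600 m: -9.8 × 2.9 km = -28.42°C, so T = 3.58°C.
Environment:
  Environment to 3600 m: -11.3 × 2.9 km = -32.77°C, so T = -0.77°C.
T_parcel − T_env = 3.58 − (-0.77) = +4.35°C

+4.35°C (parcel warmer than environment)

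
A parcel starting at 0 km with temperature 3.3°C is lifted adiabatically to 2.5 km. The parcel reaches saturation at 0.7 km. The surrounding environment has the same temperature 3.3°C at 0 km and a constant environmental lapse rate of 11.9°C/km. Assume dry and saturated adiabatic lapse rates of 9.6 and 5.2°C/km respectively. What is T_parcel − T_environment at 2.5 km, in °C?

+13.67°C (parcel warmer than environment)

Parcel:
  Dry to 700 m: -9.6 × 0.7 km = -6.72°C, so T = -3.42°C.
  Saturated to 2500 m: -5.2 × 1.8 km = -9.36°C, so T = -12.78°C.
Environment:
  Environment to 2500 m: -11.9 × 2.5 km = -29.75°C, so T = -26.45°C.
T_parcel − T_env = -12.78 − (-26.45) = +13.67°C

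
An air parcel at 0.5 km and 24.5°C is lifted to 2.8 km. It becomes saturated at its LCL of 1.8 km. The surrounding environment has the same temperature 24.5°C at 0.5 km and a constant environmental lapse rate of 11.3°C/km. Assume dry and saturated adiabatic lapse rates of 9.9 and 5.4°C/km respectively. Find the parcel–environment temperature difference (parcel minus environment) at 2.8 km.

Parcel:
  From 500 m to 1800 m (dry): cools by 9.9 × 1.3 = 12.87°C, giving 11.63°C.
  From 1800 m to 2800 m (saturated): cools by 5.4 × 1 = 5.4°C, giving 6.23°C.
Environment:
  From 500 m to 2800 m (environment): cools by 11.3 × 2.3 = 25.99°C, giving -1.49°C.
T_parcel − T_env = 6.23 − (-1.49) = +7.72°C

+7.72°C (parcel warmer than environment)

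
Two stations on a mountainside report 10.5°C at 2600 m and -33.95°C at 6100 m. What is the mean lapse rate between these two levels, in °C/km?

Γ = −ΔT/Δz = (10.5 − (-33.95)) / (6100 − 2600) m
  = 44.45°C / 3.5 km = 12.7°C/km

12.7°C/km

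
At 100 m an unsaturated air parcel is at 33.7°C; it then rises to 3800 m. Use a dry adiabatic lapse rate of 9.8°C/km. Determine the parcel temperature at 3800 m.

From 100 m to 3800 m (dry adiabatic): cools by 9.8 × 3.7 = 36.26°C, giving -2.56°C.

-2.56°C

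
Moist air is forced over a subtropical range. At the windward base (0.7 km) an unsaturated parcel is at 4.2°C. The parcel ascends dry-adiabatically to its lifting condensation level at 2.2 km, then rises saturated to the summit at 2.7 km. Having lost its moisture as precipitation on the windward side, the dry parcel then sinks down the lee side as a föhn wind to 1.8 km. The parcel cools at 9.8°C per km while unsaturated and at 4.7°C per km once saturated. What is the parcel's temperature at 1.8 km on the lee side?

Dry to 2200 m: -9.8 × 1.5 km = -14.7°C, so T = -10.5°C.
Saturated to 2700 m: -4.7 × 0.5 km = -2.35°C, so T = -12.85°C.
Dry descent to 1800 m: +9.8 × 0.9 km = +8.82°C, so T = -4.03°C.

-4.03°C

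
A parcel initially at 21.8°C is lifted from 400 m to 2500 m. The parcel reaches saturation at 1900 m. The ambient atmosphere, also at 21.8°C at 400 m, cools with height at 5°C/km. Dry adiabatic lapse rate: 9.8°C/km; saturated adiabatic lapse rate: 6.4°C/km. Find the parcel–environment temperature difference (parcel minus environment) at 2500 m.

Parcel:
  Dry to 1900 m: -9.8 × 1.5 km = -14.7°C, so T = 7.1°C.
  Saturated to 2500 m: -6.4 × 0.6 km = -3.84°C, so T = 3.26°C.
Environment:
  Environment to 2500 m: -5 × 2.1 km = -10.5°C, so T = 11.3°C.
T_parcel − T_env = 3.26 − 11.3 = -8.04°C

-8.04°C (parcel cooler than environment)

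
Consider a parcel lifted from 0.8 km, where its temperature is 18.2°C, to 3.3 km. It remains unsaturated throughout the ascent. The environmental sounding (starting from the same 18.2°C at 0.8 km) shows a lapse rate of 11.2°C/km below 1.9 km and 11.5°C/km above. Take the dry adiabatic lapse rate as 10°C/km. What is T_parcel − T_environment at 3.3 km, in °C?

Parcel:
  800 → 3300 m (dry, 10°C/km): ΔT = -10 × 2.5 = -25°C → T = -6.8°C
Environment:
  800 → 1900 m (environment, lower layer, 11.2°C/km): ΔT = -11.2 × 1.1 = -12.32°C → T = 5.88°C
  1900 → 3300 m (environment, upper layer, 11.5°C/km): ΔT = -11.5 × 1.4 = -16.1°C → T = -10.22°C
T_parcel − T_env = -6.8 − (-10.22) = +3.42°C

+3.42°C (parcel warmer than environment)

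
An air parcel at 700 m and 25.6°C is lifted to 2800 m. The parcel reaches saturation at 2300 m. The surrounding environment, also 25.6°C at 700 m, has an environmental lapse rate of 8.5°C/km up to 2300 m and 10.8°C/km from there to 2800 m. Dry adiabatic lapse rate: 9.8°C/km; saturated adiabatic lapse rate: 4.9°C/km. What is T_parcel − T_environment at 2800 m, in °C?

+0.87°C (parcel warmer than environment)

Parcel:
  700–2300 m, dry: Δz = 1.6 km ⇒ ΔT = -15.68°C; T = 9.92°C
  2300–2800 m, saturated: Δz = 0.5 km ⇒ ΔT = -2.45°C; T = 7.47°C
Environment:
  700–2300 m, environment, lower layer: Δz = 1.6 km ⇒ ΔT = -13.6°C; T = 12°C
  2300–2800 m, environment, upper layer: Δz = 0.5 km ⇒ ΔT = -5.4°C; T = 6.6°C
T_parcel − T_env = 7.47 − 6.6 = +0.87°C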